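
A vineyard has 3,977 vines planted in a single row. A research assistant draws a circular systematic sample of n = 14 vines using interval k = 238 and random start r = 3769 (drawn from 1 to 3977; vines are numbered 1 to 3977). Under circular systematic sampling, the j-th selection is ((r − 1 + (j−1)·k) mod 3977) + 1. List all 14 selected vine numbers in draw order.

3769, 30, 268, 506, 744, 982, 1220, 1458, 1696, 1934, 2172, 2410, 2648, 2886

Selection 1: 3769
Selection 2: 3769 + 238 = 4007 → 4007 − 3977 = 30
Selection 3: 30 + 238 = 268
Selection 4: 268 + 238 = 506
Selection 5: 506 + 238 = 744
Selection 6: 744 + 238 = 982
Selection 7: 982 + 238 = 1220
Selection 8: 1220 + 238 = 1458
Selection 9: 1458 + 238 = 1696
Selection 10: 1696 + 238 = 1934
Selection 11: 1934 + 238 = 2172
Selection 12: 2172 + 238 = 2410
Selection 13: 2410 + 238 = 2648
Selection 14: 2648 + 238 = 2886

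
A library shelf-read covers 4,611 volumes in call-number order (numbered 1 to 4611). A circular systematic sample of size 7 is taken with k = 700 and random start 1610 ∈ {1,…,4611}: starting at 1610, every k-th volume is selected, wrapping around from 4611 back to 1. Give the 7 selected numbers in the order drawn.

Selection 1: 1610
Selection 2: 1610 + 700 = 2310
Selection 3: 2310 + 700 = 3010
Selection 4: 3010 + 700 = 3710
Selection 5: 3710 + 700 = 4410
Selection 6: 4410 + 700 = 5110 → 5110 − 4611 = 499
Selection 7: 499 + 700 = 1199

1610, 2310, 3010, 3710, 4410, 499, 1199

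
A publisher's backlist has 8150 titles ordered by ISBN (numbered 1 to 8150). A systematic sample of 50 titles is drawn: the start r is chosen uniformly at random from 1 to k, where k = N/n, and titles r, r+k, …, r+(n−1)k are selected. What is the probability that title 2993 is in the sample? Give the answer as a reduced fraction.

1/163

k = 8150/50 = 163.
Title 2993 is selected iff r ≡ 2993 (mod 163); exactly one such r in {1,…,163}.
Inclusion probability = 1/163.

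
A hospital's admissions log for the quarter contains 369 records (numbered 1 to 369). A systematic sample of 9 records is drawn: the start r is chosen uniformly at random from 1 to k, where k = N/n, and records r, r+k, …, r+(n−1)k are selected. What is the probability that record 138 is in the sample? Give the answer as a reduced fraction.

k = 369/9 = 41.
Record 138 is selected iff r ≡ 138 (mod 41); exactly one such r in {1,…,41}.
Inclusion probability = 1/41.

1/41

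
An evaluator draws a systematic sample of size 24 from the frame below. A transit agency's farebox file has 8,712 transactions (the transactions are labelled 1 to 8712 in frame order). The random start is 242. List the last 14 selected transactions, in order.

3872, 4235, 4598, 4961, 5324, 5687, 6050, 6413, 6776, 7139, 7502, 7865, 8228, 8591

k = N/n = 8712/24 = 363
11th selection = 242 + 10×363 = 3872
12th: 3872 + 363 = 4235
13th: 4235 + 363 = 4598
14th: 4598 + 363 = 4961
15th: 4961 + 363 = 5324
16th: 5324 + 363 = 5687
17th: 5687 + 363 = 6050
18th: 6050 + 363 = 6413
19th: 6413 + 363 = 6776
20th: 6776 + 363 = 7139
21st: 7139 + 363 = 7502
22nd: 7502 + 363 = 7865
23rd: 7865 + 363 = 8228
24th: 8228 + 363 = 8591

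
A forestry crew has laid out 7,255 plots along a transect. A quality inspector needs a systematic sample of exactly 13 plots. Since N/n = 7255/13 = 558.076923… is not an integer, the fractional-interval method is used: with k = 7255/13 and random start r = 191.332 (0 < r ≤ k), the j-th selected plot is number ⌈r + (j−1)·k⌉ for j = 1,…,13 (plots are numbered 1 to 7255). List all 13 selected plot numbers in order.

j=1: r + 0k = 191.332 → ⌈·⌉ = 192
j=2: r + 1k = 749.408923… → ⌈·⌉ = 750
j=3: r + 2k = 1307.485846… → ⌈·⌉ = 1308
j=4: r + 3k = 1865.562769… → ⌈·⌉ = 1866
j=5: r + 4k = 2423.639692… → ⌈·⌉ = 2424
j=6: r + 5k = 2981.716615… → ⌈·⌉ = 2982
j=7: r + 6k = 3539.793538… → ⌈·⌉ = 3540
j=8: r + 7k = 4097.870461… → ⌈·⌉ = 4098
j=9: r + 8k = 4655.947384… → ⌈·⌉ = 4656
j=10: r + 9k = 5214.024307… → ⌈·⌉ = 5215
j=11: r + 10k = 5772.101230… → ⌈·⌉ = 5773
j=12: r + 11k = 6330.178153… → ⌈·⌉ = 6331
j=13: r + 12k = 6888.255076… → ⌈·⌉ = 6889

192, 750, 1308, 1866, 2424, 2982, 3540, 4098, 4656, 5215, 5773, 6331, 6889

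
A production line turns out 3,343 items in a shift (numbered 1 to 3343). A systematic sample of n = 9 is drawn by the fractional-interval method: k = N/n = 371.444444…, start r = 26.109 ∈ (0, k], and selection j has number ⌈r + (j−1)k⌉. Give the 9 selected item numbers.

j=1: r + 0k = 26.109 → ⌈·⌉ = 27
j=2: r + 1k = 397.553444… → ⌈·⌉ = 398
j=3: r + 2k = 768.997888… → ⌈·⌉ = 769
j=4: r + 3k = 1140.442333… → ⌈·⌉ = 1141
j=5: r + 4k = 1511.886777… → ⌈·⌉ = 1512
j=6: r + 5k = 1883.331222… → ⌈·⌉ = 1884
j=7: r + 6k = 2254.775666… → ⌈·⌉ = 2255
j=8: r + 7k = 2626.220111… → ⌈·⌉ = 2627
j=9: r + 8k = 2997.664555… → ⌈·⌉ = 2998

27, 398, 769, 1141, 1512, 1884, 2255, 2627, 2998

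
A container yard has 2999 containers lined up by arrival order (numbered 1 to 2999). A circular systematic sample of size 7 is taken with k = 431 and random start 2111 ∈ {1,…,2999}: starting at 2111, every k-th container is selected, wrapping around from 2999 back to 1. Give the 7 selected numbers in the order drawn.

2111, 2542, 2973, 405, 836, 1267, 1698

Selection 1: 2111
Selection 2: 2111 + 431 = 2542
Selection 3: 2542 + 431 = 2973
Selection 4: 2973 + 431 = 3404 → 3404 − 2999 = 405
Selection 5: 405 + 431 = 836
Selection 6: 836 + 431 = 1267
Selection 7: 1267 + 431 = 1698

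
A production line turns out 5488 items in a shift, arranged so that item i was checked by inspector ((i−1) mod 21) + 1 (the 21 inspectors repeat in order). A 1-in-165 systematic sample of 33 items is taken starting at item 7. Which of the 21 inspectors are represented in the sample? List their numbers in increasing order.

Consecutive selections differ by k = 165, so their inspector numbers differ by 165 mod 21 = 18.
gcd(165, 21) = 3, so the sample visits 21/3 = 7 distinct residues mod 21.
Start 7 is inspector 7; the inspectors hit are 1, 4, 7, 10, 13, 16, 19.

1, 4, 7, 10, 13, 16, 19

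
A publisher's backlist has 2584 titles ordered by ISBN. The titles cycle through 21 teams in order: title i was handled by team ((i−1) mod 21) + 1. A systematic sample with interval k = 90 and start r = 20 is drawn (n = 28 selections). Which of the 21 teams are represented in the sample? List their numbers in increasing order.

Consecutive selections differ by k = 90, so their team numbers differ by 90 mod 21 = 6.
gcd(90, 21) = 3, so the sample visits 21/3 = 7 distinct residues mod 21.
Start 20 is team 20; the teams hit are 2, 5, 8, 11, 14, 17, 20.

2, 5, 8, 11, 14, 17, 20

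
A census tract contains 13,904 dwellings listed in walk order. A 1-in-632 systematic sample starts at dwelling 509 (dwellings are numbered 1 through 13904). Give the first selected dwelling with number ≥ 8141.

k = 632
Steps past start: ⌈(8141 − 509)/632⌉ = ⌈7632/632⌉ = 13
Selected dwelling: 509 + 13×632 = 8725

8725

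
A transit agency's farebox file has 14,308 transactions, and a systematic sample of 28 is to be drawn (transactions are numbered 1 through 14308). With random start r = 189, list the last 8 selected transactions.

k = N/n = 14308/28 = 511
21st selection = 189 + 20×511 = 10409
22nd: 10409 + 511 = 10920
23rd: 10920 + 511 = 11431
24th: 11431 + 511 = 11942
25th: 11942 + 511 = 12453
26th: 12453 + 511 = 12964
27th: 12964 + 511 = 13475
28th: 13475 + 511 = 13986

10409, 10920, 11431, 11942, 12453, 12964, 13475, 13986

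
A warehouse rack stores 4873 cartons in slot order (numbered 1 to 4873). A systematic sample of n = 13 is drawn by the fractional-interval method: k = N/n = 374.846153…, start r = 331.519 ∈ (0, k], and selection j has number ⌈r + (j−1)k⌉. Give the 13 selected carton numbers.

332, 707, 1082, 1457, 1831, 2206, 2581, 2956, 3331, 3706, 4080, 4455, 4830

j=1: r + 0k = 331.519 → ⌈·⌉ = 332
j=2: r + 1k = 706.365153… → ⌈·⌉ = 707
j=3: r + 2k = 1081.211307… → ⌈·⌉ = 1082
j=4: r + 3k = 1456.057461… → ⌈·⌉ = 1457
j=5: r + 4k = 1830.903615… → ⌈·⌉ = 1831
j=6: r + 5k = 2205.749769… → ⌈·⌉ = 2206
j=7: r + 6k = 2580.595923… → ⌈·⌉ = 2581
j=8: r + 7k = 2955.442076… → ⌈·⌉ = 2956
j=9: r + 8k = 3330.288230… → ⌈·⌉ = 3331
j=10: r + 9k = 3705.134384… → ⌈·⌉ = 3706
j=11: r + 10k = 4079.980538… → ⌈·⌉ = 4080
j=12: r + 11k = 4454.826692… → ⌈·⌉ = 4455
j=13: r + 12k = 4829.672846… → ⌈·⌉ = 4830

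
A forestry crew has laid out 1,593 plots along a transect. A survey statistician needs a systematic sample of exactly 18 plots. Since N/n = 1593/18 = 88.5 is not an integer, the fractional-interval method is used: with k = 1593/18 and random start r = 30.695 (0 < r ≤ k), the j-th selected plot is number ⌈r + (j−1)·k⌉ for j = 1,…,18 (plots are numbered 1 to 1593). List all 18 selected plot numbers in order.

31, 120, 208, 297, 385, 474, 562, 651, 739, 828, 916, 1005, 1093, 1182, 1270, 1359, 1447, 1536

j=1: r + 0k = 30.695 → ⌈·⌉ = 31
j=2: r + 1k = 119.195 → ⌈·⌉ = 120
j=3: r + 2k = 207.695 → ⌈·⌉ = 208
j=4: r + 3k = 296.195 → ⌈·⌉ = 297
j=5: r + 4k = 384.695 → ⌈·⌉ = 385
j=6: r + 5k = 473.195 → ⌈·⌉ = 474
j=7: r + 6k = 561.695 → ⌈·⌉ = 562
j=8: r + 7k = 650.195 → ⌈·⌉ = 651
j=9: r + 8k = 738.695 → ⌈·⌉ = 739
j=10: r + 9k = 827.195 → ⌈·⌉ = 828
j=11: r + 10k = 915.695 → ⌈·⌉ = 916
j=12: r + 11k = 1004.195 → ⌈·⌉ = 1005
j=13: r + 12k = 1092.695 → ⌈·⌉ = 1093
j=14: r + 13k = 1181.195 → ⌈·⌉ = 1182
j=15: r + 14k = 1269.695 → ⌈·⌉ = 1270
j=16: r + 15k = 1358.195 → ⌈·⌉ = 1359
j=17: r + 16k = 1446.695 → ⌈·⌉ = 1447
j=18: r + 17k = 1535.195 → ⌈·⌉ = 1536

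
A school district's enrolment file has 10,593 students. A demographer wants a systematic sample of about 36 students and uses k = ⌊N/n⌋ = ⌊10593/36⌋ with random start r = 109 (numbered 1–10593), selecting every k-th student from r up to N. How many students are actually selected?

36

k = ⌊10593/36⌋ = 294
Achieved size = ⌊(10593 − 109)/294⌋ + 1 = ⌊10484/294⌋ + 1 = 35 + 1 = 36
(last selection: 109 + 35×294 = 10399 ≤ 10593; next would be 10693 > 10593)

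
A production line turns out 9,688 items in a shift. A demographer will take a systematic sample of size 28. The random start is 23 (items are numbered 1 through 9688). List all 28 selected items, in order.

k = N/n = 9688/28 = 346
item 1: 23
item 2: 23 + 346 = 369
item 3: 369 + 346 = 715
item 4: 715 + 346 = 1061
item 5: 1061 + 346 = 1407
item 6: 1407 + 346 = 1753
item 7: 1753 + 346 = 2099
item 8: 2099 + 346 = 2445
item 9: 2445 + 346 = 2791
item 10: 2791 + 346 = 3137
item 11: 3137 + 346 = 3483
item 12: 3483 + 346 = 3829
item 13: 3829 + 346 = 4175
item 14: 4175 + 346 = 4521
item 15: 4521 + 346 = 4867
item 16: 4867 + 346 = 5213
item 17: 5213 + 346 = 5559
item 18: 5559 + 346 = 5905
item 19: 5905 + 346 = 6251
item 20: 6251 + 346 = 6597
item 21: 6597 + 346 = 6943
item 22: 6943 + 346 = 7289
item 23: 7289 + 346 = 7635
item 24: 7635 + 346 = 7981
item 25: 7981 + 346 = 8327
item 26: 8327 + 346 = 8673
item 27: 8673 + 346 = 9019
item 28: 9019 + 346 = 9365

23, 369, 715, 1061, 1407, 1753, 2099, 2445, 2791, 3137, 3483, 3829, 4175, 4521, 4867, 5213, 5559, 5905, 6251, 6597, 6943, 7289, 7635, 7981, 8327, 8673, 9019, 9365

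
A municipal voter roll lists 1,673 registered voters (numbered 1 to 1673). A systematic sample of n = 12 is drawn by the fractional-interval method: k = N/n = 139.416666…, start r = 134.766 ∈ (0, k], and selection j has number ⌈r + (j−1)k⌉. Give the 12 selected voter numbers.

135, 275, 414, 554, 693, 832, 972, 1111, 1251, 1390, 1529, 1669

j=1: r + 0k = 134.766 → ⌈·⌉ = 135
j=2: r + 1k = 274.182666… → ⌈·⌉ = 275
j=3: r + 2k = 413.599333… → ⌈·⌉ = 414
j=4: r + 3k = 553.016 → ⌈·⌉ = 554
j=5: r + 4k = 692.432666… → ⌈·⌉ = 693
j=6: r + 5k = 831.849333… → ⌈·⌉ = 832
j=7: r + 6k = 971.266 → ⌈·⌉ = 972
j=8: r + 7k = 1110.682666… → ⌈·⌉ = 1111
j=9: r + 8k = 1250.099333… → ⌈·⌉ = 1251
j=10: r + 9k = 1389.516 → ⌈·⌉ = 1390
j=11: r + 10k = 1528.932666… → ⌈·⌉ = 1529
j=12: r + 11k = 1668.349333… → ⌈·⌉ = 1669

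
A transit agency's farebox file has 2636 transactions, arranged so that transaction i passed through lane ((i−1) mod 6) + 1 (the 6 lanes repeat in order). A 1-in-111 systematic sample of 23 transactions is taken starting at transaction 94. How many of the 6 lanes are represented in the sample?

2

Consecutive selections differ by k = 111, so their lane numbers differ by 111 mod 6 = 3.
gcd(111, 6) = 3, so the sample visits 6/3 = 2 distinct residues mod 6.
Start 94 is lane 4; the lanes hit are 1, 4.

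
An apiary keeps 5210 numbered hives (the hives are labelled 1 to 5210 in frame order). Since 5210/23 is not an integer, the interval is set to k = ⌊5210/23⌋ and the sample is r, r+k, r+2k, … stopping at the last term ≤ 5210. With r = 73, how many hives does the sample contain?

23

k = ⌊5210/23⌋ = 226
Achieved size = ⌊(5210 − 73)/226⌋ + 1 = ⌊5137/226⌋ + 1 = 22 + 1 = 23
(last selection: 73 + 22×226 = 5045 ≤ 5210; next would be 5271 > 5210)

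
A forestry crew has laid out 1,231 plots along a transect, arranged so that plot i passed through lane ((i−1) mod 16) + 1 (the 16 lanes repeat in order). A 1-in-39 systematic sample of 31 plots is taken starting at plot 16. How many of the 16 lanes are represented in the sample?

Consecutive selections differ by k = 39, so their lane numbers differ by 39 mod 16 = 7.
gcd(39, 16) = 1, so the sample visits 16/1 = 16 distinct residues mod 16.
Start 16 is lane 16; the lanes hit are 1, 2, 3, 4, 5, 6, 7, 8, 9, 10, 11, 12, 13, 14, 15, 16.

16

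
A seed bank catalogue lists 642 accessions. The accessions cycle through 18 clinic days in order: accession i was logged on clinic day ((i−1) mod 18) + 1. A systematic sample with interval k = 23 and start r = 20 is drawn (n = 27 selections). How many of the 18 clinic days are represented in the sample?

18

Consecutive selections differ by k = 23, so their clinic day numbers differ by 23 mod 18 = 5.
gcd(23, 18) = 1, so the sample visits 18/1 = 18 distinct residues mod 18.
Start 20 is clinic day 2; the clinic days hit are 1, 2, 3, 4, 5, 6, 7, 8, 9, 10, 11, 12, 13, 14, 15, 16, 17, 18.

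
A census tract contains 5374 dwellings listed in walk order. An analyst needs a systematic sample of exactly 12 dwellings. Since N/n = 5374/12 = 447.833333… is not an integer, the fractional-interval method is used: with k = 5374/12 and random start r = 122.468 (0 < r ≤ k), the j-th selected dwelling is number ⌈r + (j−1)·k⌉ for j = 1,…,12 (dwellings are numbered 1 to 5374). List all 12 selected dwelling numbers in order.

j=1: r + 0k = 122.468 → ⌈·⌉ = 123
j=2: r + 1k = 570.301333… → ⌈·⌉ = 571
j=3: r + 2k = 1018.134666… → ⌈·⌉ = 1019
j=4: r + 3k = 1465.968 → ⌈·⌉ = 1466
j=5: r + 4k = 1913.801333… → ⌈·⌉ = 1914
j=6: r + 5k = 2361.634666… → ⌈·⌉ = 2362
j=7: r + 6k = 2809.468 → ⌈·⌉ = 2810
j=8: r + 7k = 3257.301333… → ⌈·⌉ = 3258
j=9: r + 8k = 3705.134666… → ⌈·⌉ = 3706
j=10: r + 9k = 4152.968 → ⌈·⌉ = 4153
j=11: r + 10k = 4600.801333… → ⌈·⌉ = 4601
j=12: r + 11k = 5048.634666… → ⌈·⌉ = 5049

123, 571, 1019, 1466, 1914, 2362, 2810, 3258, 3706, 4153, 4601, 5049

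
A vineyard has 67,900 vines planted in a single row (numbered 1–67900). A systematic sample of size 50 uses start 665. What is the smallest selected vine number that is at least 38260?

38689

k = 67900/50 = 1358
Steps past start: ⌈(38260 − 665)/1358⌉ = ⌈37595/1358⌉ = 28
Selected vine: 665 + 28×1358 = 38689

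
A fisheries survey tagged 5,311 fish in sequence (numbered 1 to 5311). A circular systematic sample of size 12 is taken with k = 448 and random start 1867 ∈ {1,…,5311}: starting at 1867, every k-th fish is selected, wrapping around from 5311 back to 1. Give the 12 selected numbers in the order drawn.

Selection 1: 1867
Selection 2: 1867 + 448 = 2315
Selection 3: 2315 + 448 = 2763
Selection 4: 2763 + 448 = 3211
Selection 5: 3211 + 448 = 3659
Selection 6: 3659 + 448 = 4107
Selection 7: 4107 + 448 = 4555
Selection 8: 4555 + 448 = 5003
Selection 9: 5003 + 448 = 5451 → 5451 − 5311 = 140
Selection 10: 140 + 448 = 588
Selection 11: 588 + 448 = 1036
Selection 12: 1036 + 448 = 1484

1867, 2315, 2763, 3211, 3659, 4107, 4555, 5003, 140, 588, 1036, 1484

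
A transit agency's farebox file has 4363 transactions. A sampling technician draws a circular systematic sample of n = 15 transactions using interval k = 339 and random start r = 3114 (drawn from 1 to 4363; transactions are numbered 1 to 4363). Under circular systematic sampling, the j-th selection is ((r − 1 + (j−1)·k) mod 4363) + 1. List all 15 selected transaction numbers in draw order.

Selection 1: 3114
Selection 2: 3114 + 339 = 3453
Selection 3: 3453 + 339 = 3792
Selection 4: 3792 + 339 = 4131
Selection 5: 4131 + 339 = 4470 → 4470 − 4363 = 107
Selection 6: 107 + 339 = 446
Selection 7: 446 + 339 = 785
Selection 8: 785 + 339 = 1124
Selection 9: 1124 + 339 = 1463
Selection 10: 1463 + 339 = 1802
Selection 11: 1802 + 339 = 2141
Selection 12: 2141 + 339 = 2480
Selection 13: 2480 + 339 = 2819
Selection 14: 2819 + 339 = 3158
Selection 15: 3158 + 339 = 3497

3114, 3453, 3792, 4131, 107, 446, 785, 1124, 1463, 1802, 2141, 2480, 2819, 3158, 3497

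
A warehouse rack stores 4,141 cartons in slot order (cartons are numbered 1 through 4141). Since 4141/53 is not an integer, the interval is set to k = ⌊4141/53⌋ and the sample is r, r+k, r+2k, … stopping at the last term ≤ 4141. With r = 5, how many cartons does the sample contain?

54

k = ⌊4141/53⌋ = 78
Achieved size = ⌊(4141 − 5)/78⌋ + 1 = ⌊4136/78⌋ + 1 = 53 + 1 = 54
(last selection: 5 + 53×78 = 4139 ≤ 4141; next would be 4217 > 4141)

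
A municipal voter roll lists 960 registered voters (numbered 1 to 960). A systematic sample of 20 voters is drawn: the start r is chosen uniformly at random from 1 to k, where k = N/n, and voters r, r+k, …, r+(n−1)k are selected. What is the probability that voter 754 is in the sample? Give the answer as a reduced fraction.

k = 960/20 = 48.
Voter 754 is selected iff r ≡ 754 (mod 48); exactly one such r in {1,…,48}.
Inclusion probability = 1/48.

1/48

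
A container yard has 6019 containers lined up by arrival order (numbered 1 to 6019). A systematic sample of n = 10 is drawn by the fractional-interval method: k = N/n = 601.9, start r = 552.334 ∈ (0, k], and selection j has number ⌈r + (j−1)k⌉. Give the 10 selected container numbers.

553, 1155, 1757, 2359, 2960, 3562, 4164, 4766, 5368, 5970

j=1: r + 0k = 552.334 → ⌈·⌉ = 553
j=2: r + 1k = 1154.234 → ⌈·⌉ = 1155
j=3: r + 2k = 1756.134 → ⌈·⌉ = 1757
j=4: r + 3k = 2358.034 → ⌈·⌉ = 2359
j=5: r + 4k = 2959.934 → ⌈·⌉ = 2960
j=6: r + 5k = 3561.834 → ⌈·⌉ = 3562
j=7: r + 6k = 4163.734 → ⌈·⌉ = 4164
j=8: r + 7k = 4765.634 → ⌈·⌉ = 4766
j=9: r + 8k = 5367.534 → ⌈·⌉ = 5368
j=10: r + 9k = 5969.434 → ⌈·⌉ = 5970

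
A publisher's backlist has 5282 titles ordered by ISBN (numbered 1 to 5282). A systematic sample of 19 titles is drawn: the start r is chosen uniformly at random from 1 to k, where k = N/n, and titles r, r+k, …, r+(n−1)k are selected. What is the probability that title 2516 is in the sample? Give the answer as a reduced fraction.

1/278

k = 5282/19 = 278.
Title 2516 is selected iff r ≡ 2516 (mod 278); exactly one such r in {1,…,278}.
Inclusion probability = 1/278.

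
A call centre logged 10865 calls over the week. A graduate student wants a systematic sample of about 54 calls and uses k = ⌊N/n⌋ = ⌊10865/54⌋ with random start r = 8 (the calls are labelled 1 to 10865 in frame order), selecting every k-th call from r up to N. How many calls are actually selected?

k = ⌊10865/54⌋ = 201
Achieved size = ⌊(10865 − 8)/201⌋ + 1 = ⌊10857/201⌋ + 1 = 54 + 1 = 55
(last selection: 8 + 54×201 = 10862 ≤ 10865; next would be 11063 > 10865)

55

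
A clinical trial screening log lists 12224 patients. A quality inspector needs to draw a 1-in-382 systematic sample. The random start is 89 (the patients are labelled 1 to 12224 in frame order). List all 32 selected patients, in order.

patient 1: 89
patient 2: 89 + 382 = 471
patient 3: 471 + 382 = 853
patient 4: 853 + 382 = 1235
patient 5: 1235 + 382 = 1617
patient 6: 1617 + 382 = 1999
patient 7: 1999 + 382 = 2381
patient 8: 2381 + 382 = 2763
patient 9: 2763 + 382 = 3145
patient 10: 3145 + 382 = 3527
patient 11: 3527 + 382 = 3909
patient 12: 3909 + 382 = 4291
patient 13: 4291 + 382 = 4673
patient 14: 4673 + 382 = 5055
patient 15: 5055 + 382 = 5437
patient 16: 5437 + 382 = 5819
patient 17: 5819 + 382 = 6201
patient 18: 6201 + 382 = 6583
patient 19: 6583 + 382 = 6965
patient 20: 6965 + 382 = 7347
patient 21: 7347 + 382 = 7729
patient 22: 7729 + 382 = 8111
patient 23: 8111 + 382 = 8493
patient 24: 8493 + 382 = 8875
patient 25: 8875 + 382 = 9257
patient 26: 9257 + 382 = 9639
patient 27: 9639 + 382 = 10021
patient 28: 10021 + 382 = 10403
patient 29: 10403 + 382 = 10785
patient 30: 10785 + 382 = 11167
patient 31: 11167 + 382 = 11549
patient 32: 11549 + 382 = 11931

89, 471, 853, 1235, 1617, 1999, 2381, 2763, 3145, 3527, 3909, 4291, 4673, 5055, 5437, 5819, 6201, 6583, 6965, 7347, 7729, 8111, 8493, 8875, 9257, 9639, 10021, 10403, 10785, 11167, 11549, 11931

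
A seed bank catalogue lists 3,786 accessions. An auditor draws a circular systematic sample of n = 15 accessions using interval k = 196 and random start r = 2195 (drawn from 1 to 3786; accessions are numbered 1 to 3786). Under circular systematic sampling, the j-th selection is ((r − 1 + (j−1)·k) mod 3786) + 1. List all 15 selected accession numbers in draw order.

Selection 1: 2195
Selection 2: 2195 + 196 = 2391
Selection 3: 2391 + 196 = 2587
Selection 4: 2587 + 196 = 2783
Selection 5: 2783 + 196 = 2979
Selection 6: 2979 + 196 = 3175
Selection 7: 3175 + 196 = 3371
Selection 8: 3371 + 196 = 3567
Selection 9: 3567 + 196 = 3763
Selection 10: 3763 + 196 = 3959 → 3959 − 3786 = 173
Selection 11: 173 + 196 = 369
Selection 12: 369 + 196 = 565
Selection 13: 565 + 196 = 761
Selection 14: 761 + 196 = 957
Selection 15: 957 + 196 = 1153

2195, 2391, 2587, 2783, 2979, 3175, 3371, 3567, 3763, 173, 369, 565, 761, 957, 1153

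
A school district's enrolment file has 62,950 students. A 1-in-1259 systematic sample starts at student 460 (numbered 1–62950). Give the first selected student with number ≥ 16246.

k = 1259
Steps past start: ⌈(16246 − 460)/1259⌉ = ⌈15786/1259⌉ = 13
Selected student: 460 + 13×1259 = 16827

16827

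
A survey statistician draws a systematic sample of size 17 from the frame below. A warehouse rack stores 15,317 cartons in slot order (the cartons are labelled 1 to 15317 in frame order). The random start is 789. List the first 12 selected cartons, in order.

789, 1690, 2591, 3492, 4393, 5294, 6195, 7096, 7997, 8898, 9799, 10700

k = N/n = 15317/17 = 901
carton 1: 789
carton 2: 789 + 901 = 1690
carton 3: 1690 + 901 = 2591
carton 4: 2591 + 901 = 3492
carton 5: 3492 + 901 = 4393
carton 6: 4393 + 901 = 5294
carton 7: 5294 + 901 = 6195
carton 8: 6195 + 901 = 7096
carton 9: 7096 + 901 = 7997
carton 10: 7997 + 901 = 8898
carton 11: 8898 + 901 = 9799
carton 12: 9799 + 901 = 10700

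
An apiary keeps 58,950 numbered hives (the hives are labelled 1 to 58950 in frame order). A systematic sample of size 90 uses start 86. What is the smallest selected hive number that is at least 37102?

37421

k = 58950/90 = 655
Steps past start: ⌈(37102 − 86)/655⌉ = ⌈37016/655⌉ = 57
Selected hive: 86 + 57×655 = 37421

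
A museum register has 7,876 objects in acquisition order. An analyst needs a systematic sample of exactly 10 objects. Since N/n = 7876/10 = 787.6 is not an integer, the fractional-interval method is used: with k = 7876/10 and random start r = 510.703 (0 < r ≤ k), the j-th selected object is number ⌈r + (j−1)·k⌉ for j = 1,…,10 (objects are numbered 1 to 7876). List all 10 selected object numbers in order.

511, 1299, 2086, 2874, 3662, 4449, 5237, 6024, 6812, 7600

j=1: r + 0k = 510.703 → ⌈·⌉ = 511
j=2: r + 1k = 1298.303 → ⌈·⌉ = 1299
j=3: r + 2k = 2085.903 → ⌈·⌉ = 2086
j=4: r + 3k = 2873.503 → ⌈·⌉ = 2874
j=5: r + 4k = 3661.103 → ⌈·⌉ = 3662
j=6: r + 5k = 4448.703 → ⌈·⌉ = 4449
j=7: r + 6k = 5236.303 → ⌈·⌉ = 5237
j=8: r + 7k = 6023.903 → ⌈·⌉ = 6024
j=9: r + 8k = 6811.503 → ⌈·⌉ = 6812
j=10: r + 9k = 7599.103 → ⌈·⌉ = 7600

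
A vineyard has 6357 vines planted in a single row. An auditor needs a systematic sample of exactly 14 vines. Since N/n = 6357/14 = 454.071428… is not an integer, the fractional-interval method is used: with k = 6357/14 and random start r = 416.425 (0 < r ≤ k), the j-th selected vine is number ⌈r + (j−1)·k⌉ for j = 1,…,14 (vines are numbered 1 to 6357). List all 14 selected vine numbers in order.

j=1: r + 0k = 416.425 → ⌈·⌉ = 417
j=2: r + 1k = 870.496428… → ⌈·⌉ = 871
j=3: r + 2k = 1324.567857… → ⌈·⌉ = 1325
j=4: r + 3k = 1778.639285… → ⌈·⌉ = 1779
j=5: r + 4k = 2232.710714… → ⌈·⌉ = 2233
j=6: r + 5k = 2686.782142… → ⌈·⌉ = 2687
j=7: r + 6k = 3140.853571… → ⌈·⌉ = 3141
j=8: r + 7k = 3594.925 → ⌈·⌉ = 3595
j=9: r + 8k = 4048.996428… → ⌈·⌉ = 4049
j=10: r + 9k = 4503.067857… → ⌈·⌉ = 4504
j=11: r + 10k = 4957.139285… → ⌈·⌉ = 4958
j=12: r + 11k = 5411.210714… → ⌈·⌉ = 5412
j=13: r + 12k = 5865.282142… → ⌈·⌉ = 5866
j=14: r + 13k = 6319.353571… → ⌈·⌉ = 6320

417, 871, 1325, 1779, 2233, 2687, 3141, 3595, 4049, 4504, 4958, 5412, 5866, 6320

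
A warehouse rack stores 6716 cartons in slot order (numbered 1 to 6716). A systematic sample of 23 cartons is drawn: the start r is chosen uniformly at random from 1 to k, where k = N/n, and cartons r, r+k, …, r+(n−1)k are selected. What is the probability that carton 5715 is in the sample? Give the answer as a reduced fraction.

1/292

k = 6716/23 = 292.
Carton 5715 is selected iff r ≡ 5715 (mod 292); exactly one such r in {1,…,292}.
Inclusion probability = 1/292.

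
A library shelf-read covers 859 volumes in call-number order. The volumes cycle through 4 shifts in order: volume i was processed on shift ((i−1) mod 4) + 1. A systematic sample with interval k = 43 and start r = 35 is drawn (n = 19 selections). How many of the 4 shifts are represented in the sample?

Consecutive selections differ by k = 43, so their shift numbers differ by 43 mod 4 = 3.
gcd(43, 4) = 1, so the sample visits 4/1 = 4 distinct residues mod 4.
Start 35 is shift 3; the shifts hit are 1, 2, 3, 4.

4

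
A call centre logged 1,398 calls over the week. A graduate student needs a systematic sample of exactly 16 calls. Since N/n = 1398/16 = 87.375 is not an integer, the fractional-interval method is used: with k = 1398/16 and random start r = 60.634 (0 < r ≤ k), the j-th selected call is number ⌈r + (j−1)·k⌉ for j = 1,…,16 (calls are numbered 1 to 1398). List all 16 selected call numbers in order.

j=1: r + 0k = 60.634 → ⌈·⌉ = 61
j=2: r + 1k = 148.009 → ⌈·⌉ = 149
j=3: r + 2k = 235.384 → ⌈·⌉ = 236
j=4: r + 3k = 322.759 → ⌈·⌉ = 323
j=5: r + 4k = 410.134 → ⌈·⌉ = 411
j=6: r + 5k = 497.509 → ⌈·⌉ = 498
j=7: r + 6k = 584.884 → ⌈·⌉ = 585
j=8: r + 7k = 672.259 → ⌈·⌉ = 673
j=9: r + 8k = 759.634 → ⌈·⌉ = 760
j=10: r + 9k = 847.009 → ⌈·⌉ = 848
j=11: r + 10k = 934.384 → ⌈·⌉ = 935
j=12: r + 11k = 1021.759 → ⌈·⌉ = 1022
j=13: r + 12k = 1109.134 → ⌈·⌉ = 1110
j=14: r + 13k = 1196.509 → ⌈·⌉ = 1197
j=15: r + 14k = 1283.884 → ⌈·⌉ = 1284
j=16: r + 15k = 1371.259 → ⌈·⌉ = 1372

61, 149, 236, 323, 411, 498, 585, 673, 760, 848, 935, 1022, 1110, 1197, 1284, 1372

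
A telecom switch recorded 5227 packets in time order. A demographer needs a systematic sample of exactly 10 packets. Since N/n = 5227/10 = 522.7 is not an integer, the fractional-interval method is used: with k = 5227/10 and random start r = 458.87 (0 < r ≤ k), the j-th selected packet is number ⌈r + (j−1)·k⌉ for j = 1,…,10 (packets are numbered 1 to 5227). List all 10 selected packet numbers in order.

459, 982, 1505, 2027, 2550, 3073, 3596, 4118, 4641, 5164

j=1: r + 0k = 458.87 → ⌈·⌉ = 459
j=2: r + 1k = 981.57 → ⌈·⌉ = 982
j=3: r + 2k = 1504.27 → ⌈·⌉ = 1505
j=4: r + 3k = 2026.97 → ⌈·⌉ = 2027
j=5: r + 4k = 2549.67 → ⌈·⌉ = 2550
j=6: r + 5k = 3072.37 → ⌈·⌉ = 3073
j=7: r + 6k = 3595.07 → ⌈·⌉ = 3596
j=8: r + 7k = 4117.77 → ⌈·⌉ = 4118
j=9: r + 8k = 4640.47 → ⌈·⌉ = 4641
j=10: r + 9k = 5163.17 → ⌈·⌉ = 5164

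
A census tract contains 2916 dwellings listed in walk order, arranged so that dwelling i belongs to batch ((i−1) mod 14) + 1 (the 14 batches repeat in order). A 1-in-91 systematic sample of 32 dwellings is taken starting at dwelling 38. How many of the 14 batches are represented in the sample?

2

Consecutive selections differ by k = 91, so their batch numbers differ by 91 mod 14 = 7.
gcd(91, 14) = 7, so the sample visits 14/7 = 2 distinct residues mod 14.
Start 38 is batch 10; the batches hit are 3, 10.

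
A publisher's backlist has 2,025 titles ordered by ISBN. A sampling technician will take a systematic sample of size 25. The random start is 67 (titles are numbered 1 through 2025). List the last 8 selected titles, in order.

k = N/n = 2025/25 = 81
18th selection = 67 + 17×81 = 1444
19th: 1444 + 81 = 1525
20th: 1525 + 81 = 1606
21st: 1606 + 81 = 1687
22nd: 1687 + 81 = 1768
23rd: 1768 + 81 = 1849
24th: 1849 + 81 = 1930
25th: 1930 + 81 = 2011

1444, 1525, 1606, 1687, 1768, 1849, 1930, 2011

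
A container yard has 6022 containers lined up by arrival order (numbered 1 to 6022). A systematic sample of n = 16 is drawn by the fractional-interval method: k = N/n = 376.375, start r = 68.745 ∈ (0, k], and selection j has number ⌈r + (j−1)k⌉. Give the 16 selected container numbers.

69, 446, 822, 1198, 1575, 1951, 2327, 2704, 3080, 3457, 3833, 4209, 4586, 4962, 5338, 5715

j=1: r + 0k = 68.745 → ⌈·⌉ = 69
j=2: r + 1k = 445.12 → ⌈·⌉ = 446
j=3: r + 2k = 821.495 → ⌈·⌉ = 822
j=4: r + 3k = 1197.87 → ⌈·⌉ = 1198
j=5: r + 4k = 1574.245 → ⌈·⌉ = 1575
j=6: r + 5k = 1950.62 → ⌈·⌉ = 1951
j=7: r + 6k = 2326.995 → ⌈·⌉ = 2327
j=8: r + 7k = 2703.37 → ⌈·⌉ = 2704
j=9: r + 8k = 3079.745 → ⌈·⌉ = 3080
j=10: r + 9k = 3456.12 → ⌈·⌉ = 3457
j=11: r + 10k = 3832.495 → ⌈·⌉ = 3833
j=12: r + 11k = 4208.87 → ⌈·⌉ = 4209
j=13: r + 12k = 4585.245 → ⌈·⌉ = 4586
j=14: r + 13k = 4961.62 → ⌈·⌉ = 4962
j=15: r + 14k = 5337.995 → ⌈·⌉ = 5338
j=16: r + 15k = 5714.37 → ⌈·⌉ = 5715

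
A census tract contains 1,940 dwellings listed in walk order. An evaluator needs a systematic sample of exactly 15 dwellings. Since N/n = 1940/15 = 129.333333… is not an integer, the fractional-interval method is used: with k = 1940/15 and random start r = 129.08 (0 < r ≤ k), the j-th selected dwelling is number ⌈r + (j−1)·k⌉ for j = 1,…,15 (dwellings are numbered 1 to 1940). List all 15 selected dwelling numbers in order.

130, 259, 388, 518, 647, 776, 906, 1035, 1164, 1294, 1423, 1552, 1682, 1811, 1940

j=1: r + 0k = 129.08 → ⌈·⌉ = 130
j=2: r + 1k = 258.413333… → ⌈·⌉ = 259
j=3: r + 2k = 387.746666… → ⌈·⌉ = 388
j=4: r + 3k = 517.08 → ⌈·⌉ = 518
j=5: r + 4k = 646.413333… → ⌈·⌉ = 647
j=6: r + 5k = 775.746666… → ⌈·⌉ = 776
j=7: r + 6k = 905.08 → ⌈·⌉ = 906
j=8: r + 7k = 1034.413333… → ⌈·⌉ = 1035
j=9: r + 8k = 1163.746666… → ⌈·⌉ = 1164
j=10: r + 9k = 1293.08 → ⌈·⌉ = 1294
j=11: r + 10k = 1422.413333… → ⌈·⌉ = 1423
j=12: r + 11k = 1551.746666… → ⌈·⌉ = 1552
j=13: r + 12k = 1681.08 → ⌈·⌉ = 1682
j=14: r + 13k = 1810.413333… → ⌈·⌉ = 1811
j=15: r + 14k = 1939.746666… → ⌈·⌉ = 1940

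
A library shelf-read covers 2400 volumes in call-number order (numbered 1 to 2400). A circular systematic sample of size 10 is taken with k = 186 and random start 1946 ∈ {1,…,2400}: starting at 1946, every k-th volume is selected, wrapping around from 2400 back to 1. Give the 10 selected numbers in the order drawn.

Selection 1: 1946
Selection 2: 1946 + 186 = 2132
Selection 3: 2132 + 186 = 2318
Selection 4: 2318 + 186 = 2504 → 2504 − 2400 = 104
Selection 5: 104 + 186 = 290
Selection 6: 290 + 186 = 476
Selection 7: 476 + 186 = 662
Selection 8: 662 + 186 = 848
Selection 9: 848 + 186 = 1034
Selection 10: 1034 + 186 = 1220

1946, 2132, 2318, 104, 290, 476, 662, 848, 1034, 1220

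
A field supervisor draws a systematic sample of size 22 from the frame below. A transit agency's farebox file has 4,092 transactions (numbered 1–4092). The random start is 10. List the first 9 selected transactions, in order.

10, 196, 382, 568, 754, 940, 1126, 1312, 1498

k = N/n = 4092/22 = 186
transaction 1: 10
transaction 2: 10 + 186 = 196
transaction 3: 196 + 186 = 382
transaction 4: 382 + 186 = 568
transaction 5: 568 + 186 = 754
transaction 6: 754 + 186 = 940
transaction 7: 940 + 186 = 1126
transaction 8: 1126 + 186 = 1312
transaction 9: 1312 + 186 = 1498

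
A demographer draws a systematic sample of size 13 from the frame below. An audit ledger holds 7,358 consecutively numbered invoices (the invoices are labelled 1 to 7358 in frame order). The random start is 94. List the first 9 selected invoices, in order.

k = N/n = 7358/13 = 566
invoice 1: 94
invoice 2: 94 + 566 = 660
invoice 3: 660 + 566 = 1226
invoice 4: 1226 + 566 = 1792
invoice 5: 1792 + 566 = 2358
invoice 6: 2358 + 566 = 2924
invoice 7: 2924 + 566 = 3490
invoice 8: 3490 + 566 = 4056
invoice 9: 4056 + 566 = 4622

94, 660, 1226, 1792, 2358, 2924, 3490, 4056, 4622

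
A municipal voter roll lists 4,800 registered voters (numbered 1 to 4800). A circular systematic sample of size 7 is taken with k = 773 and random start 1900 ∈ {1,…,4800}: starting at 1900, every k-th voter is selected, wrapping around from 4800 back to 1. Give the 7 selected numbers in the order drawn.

Selection 1: 1900
Selection 2: 1900 + 773 = 2673
Selection 3: 2673 + 773 = 3446
Selection 4: 3446 + 773 = 4219
Selection 5: 4219 + 773 = 4992 → 4992 − 4800 = 192
Selection 6: 192 + 773 = 965
Selection 7: 965 + 773 = 1738

1900, 2673, 3446, 4219, 192, 965, 1738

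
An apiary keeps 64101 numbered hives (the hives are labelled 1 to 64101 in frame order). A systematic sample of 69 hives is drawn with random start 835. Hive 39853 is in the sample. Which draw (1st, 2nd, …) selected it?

k = 64101/69 = 929
position = (39853 − 835)/929 + 1 = 39018/929 + 1 = 42 + 1 = 43

43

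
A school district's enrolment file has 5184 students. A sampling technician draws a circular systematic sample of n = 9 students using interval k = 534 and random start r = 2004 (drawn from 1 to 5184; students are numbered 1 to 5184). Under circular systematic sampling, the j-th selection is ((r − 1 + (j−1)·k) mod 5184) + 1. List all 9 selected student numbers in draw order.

Selection 1: 2004
Selection 2: 2004 + 534 = 2538
Selection 3: 2538 + 534 = 3072
Selection 4: 3072 + 534 = 3606
Selection 5: 3606 + 534 = 4140
Selection 6: 4140 + 534 = 4674
Selection 7: 4674 + 534 = 5208 → 5208 − 5184 = 24
Selection 8: 24 + 534 = 558
Selection 9: 558 + 534 = 1092

2004, 2538, 3072, 3606, 4140, 4674, 24, 558, 1092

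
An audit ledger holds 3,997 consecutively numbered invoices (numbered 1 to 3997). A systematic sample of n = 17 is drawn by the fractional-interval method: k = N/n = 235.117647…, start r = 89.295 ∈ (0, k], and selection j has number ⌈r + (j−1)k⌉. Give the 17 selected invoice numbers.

j=1: r + 0k = 89.295 → ⌈·⌉ = 90
j=2: r + 1k = 324.412647… → ⌈·⌉ = 325
j=3: r + 2k = 559.530294… → ⌈·⌉ = 560
j=4: r + 3k = 794.647941… → ⌈·⌉ = 795
j=5: r + 4k = 1029.765588… → ⌈·⌉ = 1030
j=6: r + 5k = 1264.883235… → ⌈·⌉ = 1265
j=7: r + 6k = 1500.000882… → ⌈·⌉ = 1501
j=8: r + 7k = 1735.118529… → ⌈·⌉ = 1736
j=9: r + 8k = 1970.236176… → ⌈·⌉ = 1971
j=10: r + 9k = 2205.353823… → ⌈·⌉ = 2206
j=11: r + 10k = 2440.471470… → ⌈·⌉ = 2441
j=12: r + 11k = 2675.589117… → ⌈·⌉ = 2676
j=13: r + 12k = 2910.706764… → ⌈·⌉ = 2911
j=14: r + 13k = 3145.824411… → ⌈·⌉ = 3146
j=15: r + 14k = 3380.942058… → ⌈·⌉ = 3381
j=16: r + 15k = 3616.059705… → ⌈·⌉ = 3617
j=17: r + 16k = 3851.177352… → ⌈·⌉ = 3852

90, 325, 560, 795, 1030, 1265, 1501, 1736, 1971, 2206, 2441, 2676, 2911, 3146, 3381, 3617, 3852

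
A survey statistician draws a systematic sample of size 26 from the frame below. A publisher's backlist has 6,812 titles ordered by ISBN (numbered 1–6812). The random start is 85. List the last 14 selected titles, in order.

k = N/n = 6812/26 = 262
13th selection = 85 + 12×262 = 3229
14th: 3229 + 262 = 3491
15th: 3491 + 262 = 3753
16th: 3753 + 262 = 4015
17th: 4015 + 262 = 4277
18th: 4277 + 262 = 4539
19th: 4539 + 262 = 4801
20th: 4801 + 262 = 5063
21st: 5063 + 262 = 5325
22nd: 5325 + 262 = 5587
23rd: 5587 + 262 = 5849
24th: 5849 + 262 = 6111
25th: 6111 + 262 = 6373
26th: 6373 + 262 = 6635

3229, 3491, 3753, 4015, 4277, 4539, 4801, 5063, 5325, 5587, 5849, 6111, 6373, 6635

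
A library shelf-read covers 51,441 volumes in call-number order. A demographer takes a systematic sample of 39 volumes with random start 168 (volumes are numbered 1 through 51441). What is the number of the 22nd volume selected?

27867

k = 51441/39 = 1319
22nd selection = r + (22−1)·k = 168 + 21×1319 = 168 + 27699 = 27867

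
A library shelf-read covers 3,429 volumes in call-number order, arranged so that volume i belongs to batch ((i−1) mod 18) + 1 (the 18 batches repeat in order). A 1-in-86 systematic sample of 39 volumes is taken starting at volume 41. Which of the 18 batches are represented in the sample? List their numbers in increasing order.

1, 3, 5, 7, 9, 11, 13, 15, 17

Consecutive selections differ by k = 86, so their batch numbers differ by 86 mod 18 = 14.
gcd(86, 18) = 2, so the sample visits 18/2 = 9 distinct residues mod 18.
Start 41 is batch 5; the batches hit are 1, 3, 5, 7, 9, 11, 13, 15, 17.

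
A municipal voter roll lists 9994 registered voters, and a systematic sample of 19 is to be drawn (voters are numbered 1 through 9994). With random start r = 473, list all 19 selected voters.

473, 999, 1525, 2051, 2577, 3103, 3629, 4155, 4681, 5207, 5733, 6259, 6785, 7311, 7837, 8363, 8889, 9415, 9941

k = N/n = 9994/19 = 526
voter 1: 473
voter 2: 473 + 526 = 999
voter 3: 999 + 526 = 1525
voter 4: 1525 + 526 = 2051
voter 5: 2051 + 526 = 2577
voter 6: 2577 + 526 = 3103
voter 7: 3103 + 526 = 3629
voter 8: 3629 + 526 = 4155
voter 9: 4155 + 526 = 4681
voter 10: 4681 + 526 = 5207
voter 11: 5207 + 526 = 5733
voter 12: 5733 + 526 = 6259
voter 13: 6259 + 526 = 6785
voter 14: 6785 + 526 = 7311
voter 15: 7311 + 526 = 7837
voter 16: 7837 + 526 = 8363
voter 17: 8363 + 526 = 8889
voter 18: 8889 + 526 = 9415
voter 19: 9415 + 526 = 9941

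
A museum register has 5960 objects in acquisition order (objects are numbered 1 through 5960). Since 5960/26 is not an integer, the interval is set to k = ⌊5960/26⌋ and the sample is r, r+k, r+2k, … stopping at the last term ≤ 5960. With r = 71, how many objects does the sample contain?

26

k = ⌊5960/26⌋ = 229
Achieved size = ⌊(5960 − 71)/229⌋ + 1 = ⌊5889/229⌋ + 1 = 25 + 1 = 26
(last selection: 71 + 25×229 = 5796 ≤ 5960; next would be 6025 > 5960)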